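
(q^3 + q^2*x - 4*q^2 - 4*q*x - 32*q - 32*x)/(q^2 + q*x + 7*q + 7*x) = (q^2 - 4*q - 32)/(q + 7)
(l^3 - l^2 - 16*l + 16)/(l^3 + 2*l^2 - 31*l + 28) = (l + 4)/(l + 7)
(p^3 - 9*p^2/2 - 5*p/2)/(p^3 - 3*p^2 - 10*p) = (p + 1/2)/(p + 2)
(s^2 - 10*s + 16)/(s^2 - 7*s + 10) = (s - 8)/(s - 5)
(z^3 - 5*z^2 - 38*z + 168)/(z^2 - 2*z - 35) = (z^2 + 2*z - 24)/(z + 5)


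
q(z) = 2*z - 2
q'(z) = 2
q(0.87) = -0.26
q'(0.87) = 2.00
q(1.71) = 1.42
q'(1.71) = 2.00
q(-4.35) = -10.70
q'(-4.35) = 2.00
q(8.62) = 15.24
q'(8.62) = 2.00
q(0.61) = -0.78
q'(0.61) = 2.00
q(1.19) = 0.38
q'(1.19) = 2.00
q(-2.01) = -6.02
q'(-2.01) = 2.00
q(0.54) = -0.92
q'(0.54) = 2.00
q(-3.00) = -8.00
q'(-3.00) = 2.00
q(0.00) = -2.00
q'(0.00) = 2.00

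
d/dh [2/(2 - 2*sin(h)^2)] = 2*sin(h)/cos(h)^3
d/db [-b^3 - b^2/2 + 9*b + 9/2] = -3*b^2 - b + 9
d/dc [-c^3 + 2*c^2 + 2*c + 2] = -3*c^2 + 4*c + 2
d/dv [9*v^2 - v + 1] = 18*v - 1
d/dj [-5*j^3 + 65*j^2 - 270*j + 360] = -15*j^2 + 130*j - 270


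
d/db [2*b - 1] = 2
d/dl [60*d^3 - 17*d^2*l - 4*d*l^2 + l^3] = -17*d^2 - 8*d*l + 3*l^2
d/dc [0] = 0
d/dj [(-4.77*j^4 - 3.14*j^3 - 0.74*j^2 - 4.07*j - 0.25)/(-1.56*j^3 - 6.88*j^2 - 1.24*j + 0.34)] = (7.4412*j^6 + 65.6352*j^5 + 38.1932*j^4 - 11.3984*j^3 - 31.4568*j^2 - 3.9432*j - 1.6938)/(2.4336*j^6 + 21.4656*j^5 + 51.2032*j^4 + 16.0016*j^3 - 3.1408*j^2 - 0.8432*j + 0.1156)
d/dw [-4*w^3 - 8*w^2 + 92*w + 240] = -12*w^2 - 16*w + 92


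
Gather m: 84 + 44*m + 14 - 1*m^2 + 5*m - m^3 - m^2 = -m^3 - 2*m^2 + 49*m + 98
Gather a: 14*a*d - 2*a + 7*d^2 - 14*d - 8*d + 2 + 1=a*(14*d - 2) + 7*d^2 - 22*d + 3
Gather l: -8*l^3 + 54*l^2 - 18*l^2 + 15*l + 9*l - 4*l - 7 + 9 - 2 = -8*l^3 + 36*l^2 + 20*l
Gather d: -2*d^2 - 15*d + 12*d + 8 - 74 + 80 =-2*d^2 - 3*d + 14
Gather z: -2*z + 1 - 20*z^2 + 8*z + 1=-20*z^2 + 6*z + 2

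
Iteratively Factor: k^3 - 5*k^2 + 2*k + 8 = (k - 4)*(k^2 - k - 2) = (k - 4)*(k + 1)*(k - 2)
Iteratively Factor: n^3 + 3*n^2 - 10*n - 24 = (n - 3)*(n^2 + 6*n + 8) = (n - 3)*(n + 4)*(n + 2)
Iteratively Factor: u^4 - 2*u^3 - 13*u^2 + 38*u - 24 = (u - 2)*(u^3 - 13*u + 12) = (u - 3)*(u - 2)*(u^2 + 3*u - 4) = (u - 3)*(u - 2)*(u - 1)*(u + 4)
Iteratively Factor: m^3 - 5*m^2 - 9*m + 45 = (m + 3)*(m^2 - 8*m + 15) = (m - 5)*(m + 3)*(m - 3)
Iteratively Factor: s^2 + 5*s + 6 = (s + 2)*(s + 3)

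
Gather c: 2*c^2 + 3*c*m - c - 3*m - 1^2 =2*c^2 + c*(3*m - 1) - 3*m - 1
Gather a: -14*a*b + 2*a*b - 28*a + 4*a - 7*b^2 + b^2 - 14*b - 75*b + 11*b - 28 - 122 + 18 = a*(-12*b - 24) - 6*b^2 - 78*b - 132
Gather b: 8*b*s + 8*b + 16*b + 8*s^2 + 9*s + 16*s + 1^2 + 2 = b*(8*s + 24) + 8*s^2 + 25*s + 3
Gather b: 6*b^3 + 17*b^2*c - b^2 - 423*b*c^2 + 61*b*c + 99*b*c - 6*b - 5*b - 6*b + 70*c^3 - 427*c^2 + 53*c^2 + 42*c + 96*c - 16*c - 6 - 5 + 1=6*b^3 + b^2*(17*c - 1) + b*(-423*c^2 + 160*c - 17) + 70*c^3 - 374*c^2 + 122*c - 10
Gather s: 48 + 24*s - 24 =24*s + 24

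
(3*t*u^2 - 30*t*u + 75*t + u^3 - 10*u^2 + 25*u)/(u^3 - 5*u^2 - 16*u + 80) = (3*t*u - 15*t + u^2 - 5*u)/(u^2 - 16)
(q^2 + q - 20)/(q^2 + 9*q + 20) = (q - 4)/(q + 4)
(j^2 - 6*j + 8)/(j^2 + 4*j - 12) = (j - 4)/(j + 6)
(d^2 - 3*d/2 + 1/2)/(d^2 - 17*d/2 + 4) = (d - 1)/(d - 8)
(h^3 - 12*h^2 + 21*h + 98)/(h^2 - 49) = (h^2 - 5*h - 14)/(h + 7)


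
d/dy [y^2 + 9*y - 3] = 2*y + 9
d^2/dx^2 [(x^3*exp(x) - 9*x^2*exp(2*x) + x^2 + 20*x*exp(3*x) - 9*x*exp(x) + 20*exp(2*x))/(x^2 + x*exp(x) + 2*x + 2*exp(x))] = (-((x*exp(x) + 4*exp(x) + 2)*(x^3*exp(x) - 9*x^2*exp(2*x) + x^2 + 20*x*exp(3*x) - 9*x*exp(x) + 20*exp(2*x)) + 2*(x*exp(x) + 2*x + 3*exp(x) + 2)*(x^3*exp(x) - 18*x^2*exp(2*x) + 3*x^2*exp(x) + 60*x*exp(3*x) - 18*x*exp(2*x) - 9*x*exp(x) + 2*x + 20*exp(3*x) + 40*exp(2*x) - 9*exp(x)))*(x^2 + x*exp(x) + 2*x + 2*exp(x)) + (x^2 + x*exp(x) + 2*x + 2*exp(x))^2*(x^3*exp(x) - 36*x^2*exp(2*x) + 6*x^2*exp(x) + 180*x*exp(3*x) - 72*x*exp(2*x) - 3*x*exp(x) + 120*exp(3*x) + 62*exp(2*x) - 18*exp(x) + 2) + 2*(x*exp(x) + 2*x + 3*exp(x) + 2)^2*(x^3*exp(x) - 9*x^2*exp(2*x) + x^2 + 20*x*exp(3*x) - 9*x*exp(x) + 20*exp(2*x)))/(x^2 + x*exp(x) + 2*x + 2*exp(x))^3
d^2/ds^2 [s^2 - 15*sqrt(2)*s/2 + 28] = 2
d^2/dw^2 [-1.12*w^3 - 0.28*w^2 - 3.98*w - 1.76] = -6.72*w - 0.56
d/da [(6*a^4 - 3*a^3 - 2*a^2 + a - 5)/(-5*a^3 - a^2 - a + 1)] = (-30*a^6 - 12*a^5 - 25*a^4 + 40*a^3 - 81*a^2 - 14*a - 4)/(25*a^6 + 10*a^5 + 11*a^4 - 8*a^3 - a^2 - 2*a + 1)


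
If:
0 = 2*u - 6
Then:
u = 3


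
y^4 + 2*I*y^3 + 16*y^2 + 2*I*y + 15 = (y - 3*I)*(y - I)*(y + I)*(y + 5*I)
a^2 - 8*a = a*(a - 8)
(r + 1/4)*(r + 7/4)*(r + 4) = r^3 + 6*r^2 + 135*r/16 + 7/4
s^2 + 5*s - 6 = (s - 1)*(s + 6)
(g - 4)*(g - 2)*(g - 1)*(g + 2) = g^4 - 5*g^3 + 20*g - 16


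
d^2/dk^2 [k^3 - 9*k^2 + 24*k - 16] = 6*k - 18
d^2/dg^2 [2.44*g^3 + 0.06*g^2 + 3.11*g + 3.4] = 14.64*g + 0.12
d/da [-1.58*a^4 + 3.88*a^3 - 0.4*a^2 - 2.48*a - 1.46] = -6.32*a^3 + 11.64*a^2 - 0.8*a - 2.48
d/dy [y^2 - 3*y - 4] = 2*y - 3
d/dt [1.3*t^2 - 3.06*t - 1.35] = 2.6*t - 3.06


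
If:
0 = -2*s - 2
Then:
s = -1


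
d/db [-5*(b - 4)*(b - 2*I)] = -10*b + 20 + 10*I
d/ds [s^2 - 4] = 2*s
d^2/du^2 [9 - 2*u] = 0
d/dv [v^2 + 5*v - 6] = 2*v + 5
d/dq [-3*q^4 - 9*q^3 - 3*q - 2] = -12*q^3 - 27*q^2 - 3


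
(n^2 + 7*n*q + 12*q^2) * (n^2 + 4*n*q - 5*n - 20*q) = n^4 + 11*n^3*q - 5*n^3 + 40*n^2*q^2 - 55*n^2*q + 48*n*q^3 - 200*n*q^2 - 240*q^3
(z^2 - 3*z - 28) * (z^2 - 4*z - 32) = z^4 - 7*z^3 - 48*z^2 + 208*z + 896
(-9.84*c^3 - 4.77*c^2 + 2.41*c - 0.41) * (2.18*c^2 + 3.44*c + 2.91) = -21.4512*c^5 - 44.2482*c^4 - 39.7894*c^3 - 6.4841*c^2 + 5.6027*c - 1.1931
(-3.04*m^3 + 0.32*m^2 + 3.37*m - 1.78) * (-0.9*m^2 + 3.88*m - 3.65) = 2.736*m^5 - 12.0832*m^4 + 9.3046*m^3 + 13.5096*m^2 - 19.2069*m + 6.497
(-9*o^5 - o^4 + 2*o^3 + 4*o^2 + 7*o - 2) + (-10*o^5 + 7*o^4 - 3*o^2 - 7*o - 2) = -19*o^5 + 6*o^4 + 2*o^3 + o^2 - 4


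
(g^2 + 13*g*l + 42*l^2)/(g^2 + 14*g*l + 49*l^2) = (g + 6*l)/(g + 7*l)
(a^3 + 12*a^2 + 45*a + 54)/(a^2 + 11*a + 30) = (a^2 + 6*a + 9)/(a + 5)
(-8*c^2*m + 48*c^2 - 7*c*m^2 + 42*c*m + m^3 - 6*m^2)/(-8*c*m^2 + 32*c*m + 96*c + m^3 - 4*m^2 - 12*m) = (c + m)/(m + 2)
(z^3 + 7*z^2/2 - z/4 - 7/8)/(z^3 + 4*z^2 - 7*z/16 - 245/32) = 4*(4*z^2 - 1)/(16*z^2 + 8*z - 35)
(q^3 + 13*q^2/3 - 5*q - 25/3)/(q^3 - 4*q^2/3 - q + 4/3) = (3*q^2 + 10*q - 25)/(3*q^2 - 7*q + 4)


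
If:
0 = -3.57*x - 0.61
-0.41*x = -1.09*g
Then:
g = -0.06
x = -0.17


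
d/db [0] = 0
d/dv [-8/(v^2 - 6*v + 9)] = 16*(v - 3)/(v^2 - 6*v + 9)^2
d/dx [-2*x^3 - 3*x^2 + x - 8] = -6*x^2 - 6*x + 1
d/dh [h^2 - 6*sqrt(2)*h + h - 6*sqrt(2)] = 2*h - 6*sqrt(2) + 1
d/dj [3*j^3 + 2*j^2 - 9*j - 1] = 9*j^2 + 4*j - 9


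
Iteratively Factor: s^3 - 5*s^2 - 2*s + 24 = (s - 4)*(s^2 - s - 6) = (s - 4)*(s + 2)*(s - 3)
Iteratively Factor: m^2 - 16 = (m - 4)*(m + 4)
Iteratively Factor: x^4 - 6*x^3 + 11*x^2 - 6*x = (x)*(x^3 - 6*x^2 + 11*x - 6) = x*(x - 2)*(x^2 - 4*x + 3) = x*(x - 3)*(x - 2)*(x - 1)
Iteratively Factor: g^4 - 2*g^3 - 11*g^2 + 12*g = (g - 4)*(g^3 + 2*g^2 - 3*g) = (g - 4)*(g - 1)*(g^2 + 3*g) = (g - 4)*(g - 1)*(g + 3)*(g)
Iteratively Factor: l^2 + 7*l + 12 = (l + 3)*(l + 4)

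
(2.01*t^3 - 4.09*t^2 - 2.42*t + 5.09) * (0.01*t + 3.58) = 0.0201*t^4 + 7.1549*t^3 - 14.6664*t^2 - 8.6127*t + 18.2222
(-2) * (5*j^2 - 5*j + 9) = -10*j^2 + 10*j - 18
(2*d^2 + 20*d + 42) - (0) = 2*d^2 + 20*d + 42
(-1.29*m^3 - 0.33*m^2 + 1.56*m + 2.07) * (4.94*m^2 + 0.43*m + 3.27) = -6.3726*m^5 - 2.1849*m^4 + 3.3462*m^3 + 9.8175*m^2 + 5.9913*m + 6.7689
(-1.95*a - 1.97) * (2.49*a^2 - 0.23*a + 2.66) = -4.8555*a^3 - 4.4568*a^2 - 4.7339*a - 5.2402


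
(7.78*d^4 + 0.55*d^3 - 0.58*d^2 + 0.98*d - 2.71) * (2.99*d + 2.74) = 23.2622*d^5 + 22.9617*d^4 - 0.2272*d^3 + 1.341*d^2 - 5.4177*d - 7.4254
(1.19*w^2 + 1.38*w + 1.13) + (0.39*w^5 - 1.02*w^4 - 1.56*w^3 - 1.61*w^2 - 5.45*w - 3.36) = 0.39*w^5 - 1.02*w^4 - 1.56*w^3 - 0.42*w^2 - 4.07*w - 2.23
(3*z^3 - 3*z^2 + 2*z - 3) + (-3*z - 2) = 3*z^3 - 3*z^2 - z - 5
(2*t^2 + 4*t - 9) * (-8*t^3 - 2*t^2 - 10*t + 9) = -16*t^5 - 36*t^4 + 44*t^3 - 4*t^2 + 126*t - 81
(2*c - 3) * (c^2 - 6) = 2*c^3 - 3*c^2 - 12*c + 18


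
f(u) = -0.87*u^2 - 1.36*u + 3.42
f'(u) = -1.74*u - 1.36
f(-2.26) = 2.05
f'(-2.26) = 2.57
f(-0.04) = 3.47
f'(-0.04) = -1.29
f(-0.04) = 3.47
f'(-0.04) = -1.29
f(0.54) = 2.43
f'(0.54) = -2.30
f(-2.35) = 1.81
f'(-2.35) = 2.73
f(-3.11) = -0.77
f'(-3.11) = 4.05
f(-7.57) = -36.14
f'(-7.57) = 11.81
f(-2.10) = 2.44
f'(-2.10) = 2.29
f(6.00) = -36.06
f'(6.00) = -11.80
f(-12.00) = -105.54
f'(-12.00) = 19.52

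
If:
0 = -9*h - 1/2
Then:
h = -1/18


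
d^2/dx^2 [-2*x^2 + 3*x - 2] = -4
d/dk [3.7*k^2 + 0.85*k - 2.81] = 7.4*k + 0.85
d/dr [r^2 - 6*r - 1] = 2*r - 6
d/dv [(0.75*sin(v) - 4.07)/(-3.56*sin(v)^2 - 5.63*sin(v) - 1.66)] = (2.67*sin(v)^2 - 28.9784*sin(v) - 24.1591)*cos(v)/(12.6736*sin(v)^4 + 40.0856*sin(v)^3 + 43.5161*sin(v)^2 + 18.6916*sin(v) + 2.7556)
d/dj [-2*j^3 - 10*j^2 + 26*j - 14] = -6*j^2 - 20*j + 26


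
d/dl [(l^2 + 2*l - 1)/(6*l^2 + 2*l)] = (-5*l^2 + 6*l + 1)/(2*l^2*(9*l^2 + 6*l + 1))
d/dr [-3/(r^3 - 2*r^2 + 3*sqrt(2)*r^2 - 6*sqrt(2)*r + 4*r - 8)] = 3*(3*r^2 - 4*r + 6*sqrt(2)*r - 6*sqrt(2) + 4)/(r^3 - 2*r^2 + 3*sqrt(2)*r^2 - 6*sqrt(2)*r + 4*r - 8)^2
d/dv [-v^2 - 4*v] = -2*v - 4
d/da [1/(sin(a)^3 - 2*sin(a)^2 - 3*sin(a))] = (4/tan(a) + 3*cos(a)^3/sin(a)^2)/((sin(a) - 3)^2*(sin(a) + 1)^2)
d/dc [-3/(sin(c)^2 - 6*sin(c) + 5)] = 6*(sin(c) - 3)*cos(c)/(sin(c)^2 - 6*sin(c) + 5)^2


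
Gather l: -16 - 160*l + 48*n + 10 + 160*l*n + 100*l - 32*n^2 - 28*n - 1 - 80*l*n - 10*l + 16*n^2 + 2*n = l*(80*n - 70) - 16*n^2 + 22*n - 7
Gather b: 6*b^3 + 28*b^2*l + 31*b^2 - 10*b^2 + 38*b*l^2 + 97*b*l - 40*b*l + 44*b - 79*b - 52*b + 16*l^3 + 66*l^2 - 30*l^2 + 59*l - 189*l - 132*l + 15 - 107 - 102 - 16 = 6*b^3 + b^2*(28*l + 21) + b*(38*l^2 + 57*l - 87) + 16*l^3 + 36*l^2 - 262*l - 210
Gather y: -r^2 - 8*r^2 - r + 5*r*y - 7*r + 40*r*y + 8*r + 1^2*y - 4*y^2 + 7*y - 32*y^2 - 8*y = -9*r^2 + 45*r*y - 36*y^2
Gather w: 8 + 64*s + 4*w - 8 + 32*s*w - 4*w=32*s*w + 64*s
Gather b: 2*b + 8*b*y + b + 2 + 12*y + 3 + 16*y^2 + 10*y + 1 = b*(8*y + 3) + 16*y^2 + 22*y + 6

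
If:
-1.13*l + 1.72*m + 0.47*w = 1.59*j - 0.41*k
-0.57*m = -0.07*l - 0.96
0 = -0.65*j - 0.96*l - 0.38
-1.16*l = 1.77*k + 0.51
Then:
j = 0.597977945225977*w + 4.13336059346268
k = 0.265345674847214*w + 1.80541071531948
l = -0.404880900413422*w - 3.19446290182369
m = 1.29190806468832 - 0.0497222158402448*w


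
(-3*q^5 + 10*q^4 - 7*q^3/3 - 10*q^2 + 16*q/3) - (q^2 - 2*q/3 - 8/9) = -3*q^5 + 10*q^4 - 7*q^3/3 - 11*q^2 + 6*q + 8/9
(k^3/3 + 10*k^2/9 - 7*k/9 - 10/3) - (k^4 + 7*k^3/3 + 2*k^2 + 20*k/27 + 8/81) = -k^4 - 2*k^3 - 8*k^2/9 - 41*k/27 - 278/81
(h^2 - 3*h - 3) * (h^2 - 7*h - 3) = h^4 - 10*h^3 + 15*h^2 + 30*h + 9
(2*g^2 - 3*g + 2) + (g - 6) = 2*g^2 - 2*g - 4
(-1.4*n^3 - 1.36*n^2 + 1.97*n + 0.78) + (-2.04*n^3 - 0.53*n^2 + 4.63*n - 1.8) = -3.44*n^3 - 1.89*n^2 + 6.6*n - 1.02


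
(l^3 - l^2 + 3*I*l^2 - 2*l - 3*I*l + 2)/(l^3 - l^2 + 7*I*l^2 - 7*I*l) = (l^2 + 3*I*l - 2)/(l*(l + 7*I))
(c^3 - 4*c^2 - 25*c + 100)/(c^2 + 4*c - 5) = (c^2 - 9*c + 20)/(c - 1)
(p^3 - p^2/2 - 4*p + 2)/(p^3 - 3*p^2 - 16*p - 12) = (p^2 - 5*p/2 + 1)/(p^2 - 5*p - 6)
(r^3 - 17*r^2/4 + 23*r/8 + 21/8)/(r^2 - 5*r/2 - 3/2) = r - 7/4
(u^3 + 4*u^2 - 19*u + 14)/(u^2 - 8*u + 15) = (u^3 + 4*u^2 - 19*u + 14)/(u^2 - 8*u + 15)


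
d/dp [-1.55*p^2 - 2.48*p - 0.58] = -3.1*p - 2.48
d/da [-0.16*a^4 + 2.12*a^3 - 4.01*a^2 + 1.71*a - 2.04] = -0.64*a^3 + 6.36*a^2 - 8.02*a + 1.71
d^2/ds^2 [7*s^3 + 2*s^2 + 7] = 42*s + 4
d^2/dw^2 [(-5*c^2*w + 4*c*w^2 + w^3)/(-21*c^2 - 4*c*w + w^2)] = c^2*(4368*c^3 + 2016*c^2*w + 1008*c*w^2 + 96*w^3)/(-9261*c^6 - 5292*c^5*w + 315*c^4*w^2 + 440*c^3*w^3 - 15*c^2*w^4 - 12*c*w^5 + w^6)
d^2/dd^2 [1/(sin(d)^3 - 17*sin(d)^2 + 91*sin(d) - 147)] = (-9*sin(d)^4 + 61*sin(d)^3 - 31*sin(d)^2 - 377*sin(d) + 236)/((sin(d) - 7)^4*(sin(d) - 3)^3)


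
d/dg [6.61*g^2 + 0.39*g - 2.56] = 13.22*g + 0.39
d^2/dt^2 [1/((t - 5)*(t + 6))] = 2*((t - 5)^2 + (t - 5)*(t + 6) + (t + 6)^2)/((t - 5)^3*(t + 6)^3)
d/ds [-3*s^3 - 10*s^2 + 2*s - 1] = -9*s^2 - 20*s + 2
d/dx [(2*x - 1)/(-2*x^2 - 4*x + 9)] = 2*(2*x^2 - 2*x + 7)/(4*x^4 + 16*x^3 - 20*x^2 - 72*x + 81)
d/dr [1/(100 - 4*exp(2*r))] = exp(2*r)/(2*(exp(2*r) - 25)^2)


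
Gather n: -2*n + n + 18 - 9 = 9 - n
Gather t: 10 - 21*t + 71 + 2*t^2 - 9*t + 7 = 2*t^2 - 30*t + 88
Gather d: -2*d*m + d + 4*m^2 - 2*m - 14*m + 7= d*(1 - 2*m) + 4*m^2 - 16*m + 7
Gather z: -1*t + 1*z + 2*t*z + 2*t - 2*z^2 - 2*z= t - 2*z^2 + z*(2*t - 1)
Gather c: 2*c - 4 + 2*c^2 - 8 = 2*c^2 + 2*c - 12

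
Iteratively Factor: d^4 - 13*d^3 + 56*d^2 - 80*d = (d)*(d^3 - 13*d^2 + 56*d - 80) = d*(d - 4)*(d^2 - 9*d + 20) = d*(d - 5)*(d - 4)*(d - 4)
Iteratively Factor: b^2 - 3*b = (b - 3)*(b)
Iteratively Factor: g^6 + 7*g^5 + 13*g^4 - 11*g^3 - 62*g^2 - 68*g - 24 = (g - 2)*(g^5 + 9*g^4 + 31*g^3 + 51*g^2 + 40*g + 12) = (g - 2)*(g + 1)*(g^4 + 8*g^3 + 23*g^2 + 28*g + 12) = (g - 2)*(g + 1)*(g + 2)*(g^3 + 6*g^2 + 11*g + 6) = (g - 2)*(g + 1)^2*(g + 2)*(g^2 + 5*g + 6) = (g - 2)*(g + 1)^2*(g + 2)^2*(g + 3)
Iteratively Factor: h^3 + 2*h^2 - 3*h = (h)*(h^2 + 2*h - 3) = h*(h - 1)*(h + 3)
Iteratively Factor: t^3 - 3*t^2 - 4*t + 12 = (t + 2)*(t^2 - 5*t + 6) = (t - 3)*(t + 2)*(t - 2)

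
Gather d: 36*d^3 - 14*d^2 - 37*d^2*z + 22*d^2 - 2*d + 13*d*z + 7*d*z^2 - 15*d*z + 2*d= 36*d^3 + d^2*(8 - 37*z) + d*(7*z^2 - 2*z)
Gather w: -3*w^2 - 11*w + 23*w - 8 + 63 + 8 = -3*w^2 + 12*w + 63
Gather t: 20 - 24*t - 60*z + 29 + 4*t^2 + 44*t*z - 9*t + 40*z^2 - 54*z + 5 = 4*t^2 + t*(44*z - 33) + 40*z^2 - 114*z + 54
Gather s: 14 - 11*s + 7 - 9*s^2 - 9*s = -9*s^2 - 20*s + 21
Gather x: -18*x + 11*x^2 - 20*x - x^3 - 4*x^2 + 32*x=-x^3 + 7*x^2 - 6*x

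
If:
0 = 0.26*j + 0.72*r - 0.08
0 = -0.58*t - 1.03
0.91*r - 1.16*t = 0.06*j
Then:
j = 5.56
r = -1.90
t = -1.78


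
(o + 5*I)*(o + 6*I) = o^2 + 11*I*o - 30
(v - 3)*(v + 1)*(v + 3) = v^3 + v^2 - 9*v - 9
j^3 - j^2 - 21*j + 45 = (j - 3)^2*(j + 5)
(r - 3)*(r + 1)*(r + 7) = r^3 + 5*r^2 - 17*r - 21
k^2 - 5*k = k*(k - 5)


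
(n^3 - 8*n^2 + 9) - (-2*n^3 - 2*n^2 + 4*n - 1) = 3*n^3 - 6*n^2 - 4*n + 10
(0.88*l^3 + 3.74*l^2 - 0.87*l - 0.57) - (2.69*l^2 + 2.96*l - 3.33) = 0.88*l^3 + 1.05*l^2 - 3.83*l + 2.76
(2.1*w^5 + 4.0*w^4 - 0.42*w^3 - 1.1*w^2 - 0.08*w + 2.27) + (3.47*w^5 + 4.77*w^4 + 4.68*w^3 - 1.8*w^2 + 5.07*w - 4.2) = 5.57*w^5 + 8.77*w^4 + 4.26*w^3 - 2.9*w^2 + 4.99*w - 1.93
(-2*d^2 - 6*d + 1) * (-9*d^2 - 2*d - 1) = 18*d^4 + 58*d^3 + 5*d^2 + 4*d - 1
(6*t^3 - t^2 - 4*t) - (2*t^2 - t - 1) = 6*t^3 - 3*t^2 - 3*t + 1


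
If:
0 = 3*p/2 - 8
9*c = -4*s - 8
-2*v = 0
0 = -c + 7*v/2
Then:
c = 0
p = 16/3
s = -2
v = 0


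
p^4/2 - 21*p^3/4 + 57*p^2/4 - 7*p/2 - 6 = (p/2 + 1/4)*(p - 6)*(p - 4)*(p - 1)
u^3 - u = u*(u - 1)*(u + 1)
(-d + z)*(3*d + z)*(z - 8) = -3*d^2*z + 24*d^2 + 2*d*z^2 - 16*d*z + z^3 - 8*z^2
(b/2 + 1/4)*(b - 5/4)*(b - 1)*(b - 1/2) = b^4/2 - 9*b^3/8 + b^2/2 + 9*b/32 - 5/32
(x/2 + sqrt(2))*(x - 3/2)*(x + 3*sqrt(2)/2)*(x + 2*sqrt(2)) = x^4/2 - 3*x^3/4 + 11*sqrt(2)*x^3/4 - 33*sqrt(2)*x^2/8 + 10*x^2 - 15*x + 6*sqrt(2)*x - 9*sqrt(2)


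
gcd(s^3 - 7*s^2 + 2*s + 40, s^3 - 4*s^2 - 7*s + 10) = s^2 - 3*s - 10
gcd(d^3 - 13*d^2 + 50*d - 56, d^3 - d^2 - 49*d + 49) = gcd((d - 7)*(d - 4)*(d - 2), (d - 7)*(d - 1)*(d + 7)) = d - 7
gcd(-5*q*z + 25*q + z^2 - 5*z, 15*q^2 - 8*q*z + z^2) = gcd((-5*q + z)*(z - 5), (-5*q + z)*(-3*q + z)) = -5*q + z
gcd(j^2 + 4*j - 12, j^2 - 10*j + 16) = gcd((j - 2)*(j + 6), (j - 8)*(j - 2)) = j - 2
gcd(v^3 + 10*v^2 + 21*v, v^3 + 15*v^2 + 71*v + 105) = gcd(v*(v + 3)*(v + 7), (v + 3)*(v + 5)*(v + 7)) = v^2 + 10*v + 21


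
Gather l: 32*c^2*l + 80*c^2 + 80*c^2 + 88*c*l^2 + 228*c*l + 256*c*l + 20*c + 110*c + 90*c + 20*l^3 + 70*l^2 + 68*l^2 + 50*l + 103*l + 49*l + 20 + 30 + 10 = 160*c^2 + 220*c + 20*l^3 + l^2*(88*c + 138) + l*(32*c^2 + 484*c + 202) + 60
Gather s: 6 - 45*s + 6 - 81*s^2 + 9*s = -81*s^2 - 36*s + 12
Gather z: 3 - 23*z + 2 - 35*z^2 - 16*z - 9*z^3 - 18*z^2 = -9*z^3 - 53*z^2 - 39*z + 5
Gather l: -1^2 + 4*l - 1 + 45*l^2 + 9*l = 45*l^2 + 13*l - 2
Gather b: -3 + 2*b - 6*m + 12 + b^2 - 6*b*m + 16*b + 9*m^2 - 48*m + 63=b^2 + b*(18 - 6*m) + 9*m^2 - 54*m + 72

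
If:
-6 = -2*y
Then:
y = 3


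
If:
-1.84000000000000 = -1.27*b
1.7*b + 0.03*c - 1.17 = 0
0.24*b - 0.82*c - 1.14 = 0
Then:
No Solution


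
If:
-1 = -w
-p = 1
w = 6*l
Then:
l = 1/6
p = -1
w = 1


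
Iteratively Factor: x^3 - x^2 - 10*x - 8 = (x - 4)*(x^2 + 3*x + 2) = (x - 4)*(x + 1)*(x + 2)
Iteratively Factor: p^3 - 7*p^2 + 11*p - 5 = (p - 1)*(p^2 - 6*p + 5) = (p - 5)*(p - 1)*(p - 1)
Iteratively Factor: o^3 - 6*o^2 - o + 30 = (o - 5)*(o^2 - o - 6) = (o - 5)*(o - 3)*(o + 2)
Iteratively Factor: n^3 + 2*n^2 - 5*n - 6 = (n + 1)*(n^2 + n - 6) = (n + 1)*(n + 3)*(n - 2)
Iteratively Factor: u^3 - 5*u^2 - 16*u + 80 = (u + 4)*(u^2 - 9*u + 20) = (u - 5)*(u + 4)*(u - 4)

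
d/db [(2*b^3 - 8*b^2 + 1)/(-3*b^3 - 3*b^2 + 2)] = b*(-30*b^3 + 21*b - 26)/(9*b^6 + 18*b^5 + 9*b^4 - 12*b^3 - 12*b^2 + 4)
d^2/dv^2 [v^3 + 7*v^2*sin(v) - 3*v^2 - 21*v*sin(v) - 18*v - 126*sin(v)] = -7*v^2*sin(v) + 21*v*sin(v) + 28*v*cos(v) + 6*v + 140*sin(v) - 42*cos(v) - 6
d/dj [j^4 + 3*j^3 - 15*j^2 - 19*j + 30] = 4*j^3 + 9*j^2 - 30*j - 19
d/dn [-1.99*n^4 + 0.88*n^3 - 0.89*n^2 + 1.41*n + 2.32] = -7.96*n^3 + 2.64*n^2 - 1.78*n + 1.41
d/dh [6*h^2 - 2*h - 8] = 12*h - 2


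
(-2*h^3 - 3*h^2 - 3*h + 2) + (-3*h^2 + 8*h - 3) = -2*h^3 - 6*h^2 + 5*h - 1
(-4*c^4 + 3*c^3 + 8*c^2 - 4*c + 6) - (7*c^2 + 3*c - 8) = -4*c^4 + 3*c^3 + c^2 - 7*c + 14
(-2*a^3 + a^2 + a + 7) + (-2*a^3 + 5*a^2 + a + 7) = -4*a^3 + 6*a^2 + 2*a + 14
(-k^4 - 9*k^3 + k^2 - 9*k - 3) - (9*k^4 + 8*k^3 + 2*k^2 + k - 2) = -10*k^4 - 17*k^3 - k^2 - 10*k - 1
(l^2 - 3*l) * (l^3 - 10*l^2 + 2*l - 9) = l^5 - 13*l^4 + 32*l^3 - 15*l^2 + 27*l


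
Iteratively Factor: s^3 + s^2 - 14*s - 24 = (s + 3)*(s^2 - 2*s - 8) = (s - 4)*(s + 3)*(s + 2)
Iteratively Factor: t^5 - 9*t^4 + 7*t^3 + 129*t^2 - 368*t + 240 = (t + 4)*(t^4 - 13*t^3 + 59*t^2 - 107*t + 60) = (t - 3)*(t + 4)*(t^3 - 10*t^2 + 29*t - 20) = (t - 3)*(t - 1)*(t + 4)*(t^2 - 9*t + 20) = (t - 4)*(t - 3)*(t - 1)*(t + 4)*(t - 5)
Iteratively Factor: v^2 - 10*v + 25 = (v - 5)*(v - 5)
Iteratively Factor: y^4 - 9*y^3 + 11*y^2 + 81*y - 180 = (y + 3)*(y^3 - 12*y^2 + 47*y - 60) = (y - 4)*(y + 3)*(y^2 - 8*y + 15) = (y - 5)*(y - 4)*(y + 3)*(y - 3)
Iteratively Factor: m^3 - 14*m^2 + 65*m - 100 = (m - 4)*(m^2 - 10*m + 25) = (m - 5)*(m - 4)*(m - 5)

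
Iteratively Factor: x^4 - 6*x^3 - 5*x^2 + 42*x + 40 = (x + 1)*(x^3 - 7*x^2 + 2*x + 40) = (x + 1)*(x + 2)*(x^2 - 9*x + 20) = (x - 5)*(x + 1)*(x + 2)*(x - 4)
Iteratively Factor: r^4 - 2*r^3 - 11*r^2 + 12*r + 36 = (r - 3)*(r^3 + r^2 - 8*r - 12) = (r - 3)*(r + 2)*(r^2 - r - 6) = (r - 3)*(r + 2)^2*(r - 3)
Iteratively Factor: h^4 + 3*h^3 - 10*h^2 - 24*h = (h)*(h^3 + 3*h^2 - 10*h - 24) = h*(h - 3)*(h^2 + 6*h + 8) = h*(h - 3)*(h + 2)*(h + 4)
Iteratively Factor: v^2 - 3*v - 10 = (v + 2)*(v - 5)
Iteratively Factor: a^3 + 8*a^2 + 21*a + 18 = (a + 2)*(a^2 + 6*a + 9) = (a + 2)*(a + 3)*(a + 3)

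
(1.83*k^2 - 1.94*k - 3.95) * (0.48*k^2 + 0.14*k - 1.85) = 0.8784*k^4 - 0.675*k^3 - 5.5531*k^2 + 3.036*k + 7.3075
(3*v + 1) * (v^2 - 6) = 3*v^3 + v^2 - 18*v - 6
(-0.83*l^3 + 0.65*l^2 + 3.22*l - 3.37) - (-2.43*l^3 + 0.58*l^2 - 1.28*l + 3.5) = 1.6*l^3 + 0.0700000000000001*l^2 + 4.5*l - 6.87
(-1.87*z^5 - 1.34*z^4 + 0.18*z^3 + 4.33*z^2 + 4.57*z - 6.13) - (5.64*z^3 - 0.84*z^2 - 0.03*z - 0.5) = -1.87*z^5 - 1.34*z^4 - 5.46*z^3 + 5.17*z^2 + 4.6*z - 5.63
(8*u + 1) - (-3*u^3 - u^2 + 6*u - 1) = 3*u^3 + u^2 + 2*u + 2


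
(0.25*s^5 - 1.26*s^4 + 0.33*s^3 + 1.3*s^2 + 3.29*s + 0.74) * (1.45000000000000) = 0.3625*s^5 - 1.827*s^4 + 0.4785*s^3 + 1.885*s^2 + 4.7705*s + 1.073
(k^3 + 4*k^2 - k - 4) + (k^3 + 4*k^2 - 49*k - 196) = 2*k^3 + 8*k^2 - 50*k - 200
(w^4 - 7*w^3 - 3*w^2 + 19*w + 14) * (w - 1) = w^5 - 8*w^4 + 4*w^3 + 22*w^2 - 5*w - 14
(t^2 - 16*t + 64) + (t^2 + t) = 2*t^2 - 15*t + 64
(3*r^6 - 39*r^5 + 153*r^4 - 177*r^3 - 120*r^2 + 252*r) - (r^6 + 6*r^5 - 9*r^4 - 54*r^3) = 2*r^6 - 45*r^5 + 162*r^4 - 123*r^3 - 120*r^2 + 252*r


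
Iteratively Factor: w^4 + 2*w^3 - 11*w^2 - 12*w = (w)*(w^3 + 2*w^2 - 11*w - 12) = w*(w + 1)*(w^2 + w - 12) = w*(w + 1)*(w + 4)*(w - 3)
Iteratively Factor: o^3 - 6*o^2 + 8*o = (o - 2)*(o^2 - 4*o) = o*(o - 2)*(o - 4)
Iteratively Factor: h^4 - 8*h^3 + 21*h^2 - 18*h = (h - 2)*(h^3 - 6*h^2 + 9*h) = h*(h - 2)*(h^2 - 6*h + 9) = h*(h - 3)*(h - 2)*(h - 3)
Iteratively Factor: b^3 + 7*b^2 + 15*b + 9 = (b + 3)*(b^2 + 4*b + 3) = (b + 3)^2*(b + 1)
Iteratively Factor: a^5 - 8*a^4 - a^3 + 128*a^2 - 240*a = (a - 5)*(a^4 - 3*a^3 - 16*a^2 + 48*a) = a*(a - 5)*(a^3 - 3*a^2 - 16*a + 48) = a*(a - 5)*(a - 3)*(a^2 - 16) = a*(a - 5)*(a - 4)*(a - 3)*(a + 4)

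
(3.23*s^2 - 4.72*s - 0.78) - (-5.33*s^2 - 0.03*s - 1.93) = 8.56*s^2 - 4.69*s + 1.15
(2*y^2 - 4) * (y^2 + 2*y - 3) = 2*y^4 + 4*y^3 - 10*y^2 - 8*y + 12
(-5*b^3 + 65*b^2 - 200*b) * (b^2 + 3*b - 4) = -5*b^5 + 50*b^4 + 15*b^3 - 860*b^2 + 800*b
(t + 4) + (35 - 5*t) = 39 - 4*t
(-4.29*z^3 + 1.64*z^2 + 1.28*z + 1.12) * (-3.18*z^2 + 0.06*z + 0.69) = 13.6422*z^5 - 5.4726*z^4 - 6.9321*z^3 - 2.3532*z^2 + 0.9504*z + 0.7728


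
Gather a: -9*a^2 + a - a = -9*a^2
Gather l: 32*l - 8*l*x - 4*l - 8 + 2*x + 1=l*(28 - 8*x) + 2*x - 7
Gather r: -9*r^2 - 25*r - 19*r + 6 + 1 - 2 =-9*r^2 - 44*r + 5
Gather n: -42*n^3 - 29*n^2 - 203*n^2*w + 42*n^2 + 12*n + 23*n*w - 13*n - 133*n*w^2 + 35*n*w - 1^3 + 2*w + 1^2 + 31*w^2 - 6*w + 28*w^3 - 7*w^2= -42*n^3 + n^2*(13 - 203*w) + n*(-133*w^2 + 58*w - 1) + 28*w^3 + 24*w^2 - 4*w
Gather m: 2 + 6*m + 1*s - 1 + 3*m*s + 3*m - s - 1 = m*(3*s + 9)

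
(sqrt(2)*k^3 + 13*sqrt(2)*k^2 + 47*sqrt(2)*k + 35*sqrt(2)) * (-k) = -sqrt(2)*k^4 - 13*sqrt(2)*k^3 - 47*sqrt(2)*k^2 - 35*sqrt(2)*k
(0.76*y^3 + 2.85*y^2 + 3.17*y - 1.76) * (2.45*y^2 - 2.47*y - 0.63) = 1.862*y^5 + 5.1053*y^4 + 0.2482*y^3 - 13.9374*y^2 + 2.3501*y + 1.1088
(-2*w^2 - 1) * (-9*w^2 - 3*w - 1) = 18*w^4 + 6*w^3 + 11*w^2 + 3*w + 1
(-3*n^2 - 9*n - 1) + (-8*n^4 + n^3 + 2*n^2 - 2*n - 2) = -8*n^4 + n^3 - n^2 - 11*n - 3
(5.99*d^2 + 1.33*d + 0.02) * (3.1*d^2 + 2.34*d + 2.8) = 18.569*d^4 + 18.1396*d^3 + 19.9462*d^2 + 3.7708*d + 0.056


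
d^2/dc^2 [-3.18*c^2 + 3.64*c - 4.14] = -6.36000000000000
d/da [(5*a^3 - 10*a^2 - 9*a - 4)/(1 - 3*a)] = (-30*a^3 + 45*a^2 - 20*a - 21)/(9*a^2 - 6*a + 1)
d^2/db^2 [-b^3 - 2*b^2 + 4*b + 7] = -6*b - 4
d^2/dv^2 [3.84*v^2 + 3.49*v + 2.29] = 7.68000000000000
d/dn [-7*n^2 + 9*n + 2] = 9 - 14*n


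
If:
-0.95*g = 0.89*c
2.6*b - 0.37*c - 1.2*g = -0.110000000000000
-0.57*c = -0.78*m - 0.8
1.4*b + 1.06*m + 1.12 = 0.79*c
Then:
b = -0.02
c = -0.06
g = 0.06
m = -1.07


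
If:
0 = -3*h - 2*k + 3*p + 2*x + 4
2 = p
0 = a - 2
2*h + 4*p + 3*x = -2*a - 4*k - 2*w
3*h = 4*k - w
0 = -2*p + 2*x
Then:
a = 2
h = 51/11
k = 1/22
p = 2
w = -151/11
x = 2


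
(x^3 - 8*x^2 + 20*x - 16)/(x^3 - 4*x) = (x^2 - 6*x + 8)/(x*(x + 2))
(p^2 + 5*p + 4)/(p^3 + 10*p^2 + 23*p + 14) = (p + 4)/(p^2 + 9*p + 14)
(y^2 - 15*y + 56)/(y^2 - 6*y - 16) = (y - 7)/(y + 2)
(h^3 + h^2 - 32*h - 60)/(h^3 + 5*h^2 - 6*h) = (h^3 + h^2 - 32*h - 60)/(h*(h^2 + 5*h - 6))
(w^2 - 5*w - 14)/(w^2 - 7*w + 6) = (w^2 - 5*w - 14)/(w^2 - 7*w + 6)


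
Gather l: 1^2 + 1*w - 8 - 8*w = -7*w - 7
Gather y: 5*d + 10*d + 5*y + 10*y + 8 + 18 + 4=15*d + 15*y + 30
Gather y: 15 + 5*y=5*y + 15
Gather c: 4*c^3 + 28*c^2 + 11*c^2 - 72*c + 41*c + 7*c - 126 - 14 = 4*c^3 + 39*c^2 - 24*c - 140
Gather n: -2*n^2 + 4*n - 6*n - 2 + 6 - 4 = -2*n^2 - 2*n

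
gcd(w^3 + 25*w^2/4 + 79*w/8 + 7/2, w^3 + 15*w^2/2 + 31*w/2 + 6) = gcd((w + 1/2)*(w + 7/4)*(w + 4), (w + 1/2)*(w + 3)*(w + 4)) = w^2 + 9*w/2 + 2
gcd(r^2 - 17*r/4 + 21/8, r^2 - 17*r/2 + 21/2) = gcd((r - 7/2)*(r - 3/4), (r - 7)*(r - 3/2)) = 1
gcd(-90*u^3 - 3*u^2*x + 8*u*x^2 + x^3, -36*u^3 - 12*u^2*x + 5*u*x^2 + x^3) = -18*u^2 + 3*u*x + x^2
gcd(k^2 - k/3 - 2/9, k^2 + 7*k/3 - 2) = k - 2/3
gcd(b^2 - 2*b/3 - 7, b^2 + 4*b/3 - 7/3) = b + 7/3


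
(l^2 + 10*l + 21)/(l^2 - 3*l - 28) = (l^2 + 10*l + 21)/(l^2 - 3*l - 28)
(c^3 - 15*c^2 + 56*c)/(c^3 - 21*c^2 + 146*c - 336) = c/(c - 6)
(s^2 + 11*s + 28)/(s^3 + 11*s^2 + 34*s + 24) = (s + 7)/(s^2 + 7*s + 6)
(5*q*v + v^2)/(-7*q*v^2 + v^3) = (-5*q - v)/(v*(7*q - v))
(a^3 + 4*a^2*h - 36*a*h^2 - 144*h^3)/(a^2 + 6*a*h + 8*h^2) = (a^2 - 36*h^2)/(a + 2*h)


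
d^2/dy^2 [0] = 0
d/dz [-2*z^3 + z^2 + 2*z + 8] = -6*z^2 + 2*z + 2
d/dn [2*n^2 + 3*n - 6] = 4*n + 3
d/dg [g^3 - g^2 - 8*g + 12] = 3*g^2 - 2*g - 8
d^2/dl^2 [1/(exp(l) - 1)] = (exp(l) + 1)*exp(l)/(exp(l) - 1)^3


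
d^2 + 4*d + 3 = (d + 1)*(d + 3)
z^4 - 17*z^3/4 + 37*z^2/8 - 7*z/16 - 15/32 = (z - 5/2)*(z - 3/2)*(z - 1/2)*(z + 1/4)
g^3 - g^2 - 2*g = g*(g - 2)*(g + 1)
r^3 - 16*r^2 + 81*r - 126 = (r - 7)*(r - 6)*(r - 3)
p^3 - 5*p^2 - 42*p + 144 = (p - 8)*(p - 3)*(p + 6)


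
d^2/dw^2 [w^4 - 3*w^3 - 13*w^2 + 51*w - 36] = 12*w^2 - 18*w - 26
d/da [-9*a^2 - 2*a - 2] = -18*a - 2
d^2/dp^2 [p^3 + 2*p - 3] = 6*p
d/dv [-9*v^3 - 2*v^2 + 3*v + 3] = -27*v^2 - 4*v + 3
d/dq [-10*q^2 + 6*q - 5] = 6 - 20*q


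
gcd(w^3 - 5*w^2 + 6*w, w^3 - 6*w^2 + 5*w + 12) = w - 3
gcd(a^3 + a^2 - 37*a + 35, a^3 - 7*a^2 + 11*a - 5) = a^2 - 6*a + 5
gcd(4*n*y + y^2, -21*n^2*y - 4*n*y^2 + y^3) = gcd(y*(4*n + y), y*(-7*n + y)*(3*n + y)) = y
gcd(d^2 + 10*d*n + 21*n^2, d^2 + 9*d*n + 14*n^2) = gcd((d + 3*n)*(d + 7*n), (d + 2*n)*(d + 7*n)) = d + 7*n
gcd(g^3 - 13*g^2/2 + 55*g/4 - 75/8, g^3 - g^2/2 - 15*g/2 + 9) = g - 3/2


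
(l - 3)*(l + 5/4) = l^2 - 7*l/4 - 15/4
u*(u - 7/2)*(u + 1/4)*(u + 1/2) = u^4 - 11*u^3/4 - 5*u^2/2 - 7*u/16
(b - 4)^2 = b^2 - 8*b + 16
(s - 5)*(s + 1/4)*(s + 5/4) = s^3 - 7*s^2/2 - 115*s/16 - 25/16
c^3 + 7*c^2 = c^2*(c + 7)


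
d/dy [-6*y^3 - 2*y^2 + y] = -18*y^2 - 4*y + 1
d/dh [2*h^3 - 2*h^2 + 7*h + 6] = 6*h^2 - 4*h + 7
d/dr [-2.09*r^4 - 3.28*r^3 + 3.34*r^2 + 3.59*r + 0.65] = -8.36*r^3 - 9.84*r^2 + 6.68*r + 3.59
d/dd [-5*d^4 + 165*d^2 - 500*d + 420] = -20*d^3 + 330*d - 500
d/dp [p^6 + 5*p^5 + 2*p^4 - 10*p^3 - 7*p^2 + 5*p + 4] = 6*p^5 + 25*p^4 + 8*p^3 - 30*p^2 - 14*p + 5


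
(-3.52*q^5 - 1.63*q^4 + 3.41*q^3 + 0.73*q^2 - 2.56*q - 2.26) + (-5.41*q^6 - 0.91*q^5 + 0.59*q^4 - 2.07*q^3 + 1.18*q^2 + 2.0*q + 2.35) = -5.41*q^6 - 4.43*q^5 - 1.04*q^4 + 1.34*q^3 + 1.91*q^2 - 0.56*q + 0.0900000000000003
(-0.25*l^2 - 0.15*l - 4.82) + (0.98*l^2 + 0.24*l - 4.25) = 0.73*l^2 + 0.09*l - 9.07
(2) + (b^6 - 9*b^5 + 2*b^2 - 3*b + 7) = b^6 - 9*b^5 + 2*b^2 - 3*b + 9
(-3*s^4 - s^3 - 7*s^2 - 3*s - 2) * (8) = -24*s^4 - 8*s^3 - 56*s^2 - 24*s - 16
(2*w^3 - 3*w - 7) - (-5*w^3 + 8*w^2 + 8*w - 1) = 7*w^3 - 8*w^2 - 11*w - 6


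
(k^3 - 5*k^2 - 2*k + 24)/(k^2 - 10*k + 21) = (k^2 - 2*k - 8)/(k - 7)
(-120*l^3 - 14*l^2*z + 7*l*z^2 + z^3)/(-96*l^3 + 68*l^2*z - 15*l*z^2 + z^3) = (30*l^2 + 11*l*z + z^2)/(24*l^2 - 11*l*z + z^2)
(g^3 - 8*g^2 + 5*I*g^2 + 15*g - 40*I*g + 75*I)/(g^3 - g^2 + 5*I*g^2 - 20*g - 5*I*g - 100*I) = (g - 3)/(g + 4)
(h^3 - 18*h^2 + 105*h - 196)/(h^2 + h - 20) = (h^2 - 14*h + 49)/(h + 5)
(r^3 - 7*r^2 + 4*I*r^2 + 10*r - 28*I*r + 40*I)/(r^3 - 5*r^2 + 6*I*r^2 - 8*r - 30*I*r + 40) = (r - 2)/(r + 2*I)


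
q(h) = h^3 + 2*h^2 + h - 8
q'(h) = 3*h^2 + 4*h + 1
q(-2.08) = -10.43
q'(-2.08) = 5.66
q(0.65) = -6.23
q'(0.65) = 4.87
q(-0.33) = -8.15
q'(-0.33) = 0.01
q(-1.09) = -8.01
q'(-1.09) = 0.20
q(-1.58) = -8.53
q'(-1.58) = 2.17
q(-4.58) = -66.70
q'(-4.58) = 45.61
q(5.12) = 183.77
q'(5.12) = 100.12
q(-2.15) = -10.84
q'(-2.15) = 6.27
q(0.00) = -8.00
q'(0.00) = 1.00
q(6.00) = 286.00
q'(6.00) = 133.00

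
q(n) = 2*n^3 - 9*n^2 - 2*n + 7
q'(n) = 6*n^2 - 18*n - 2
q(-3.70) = -210.12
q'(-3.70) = 146.74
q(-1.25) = -8.47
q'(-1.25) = 29.88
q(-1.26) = -8.77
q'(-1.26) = 30.21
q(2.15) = -19.03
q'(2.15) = -12.96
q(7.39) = 307.88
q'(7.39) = 192.65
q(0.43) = 4.63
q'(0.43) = -8.63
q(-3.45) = -175.35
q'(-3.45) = 131.52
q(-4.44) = -336.60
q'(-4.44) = 196.20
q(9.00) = 718.00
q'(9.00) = 322.00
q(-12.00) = -4721.00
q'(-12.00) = 1078.00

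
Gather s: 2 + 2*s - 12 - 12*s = -10*s - 10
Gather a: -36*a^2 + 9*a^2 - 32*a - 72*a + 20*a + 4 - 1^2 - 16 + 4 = -27*a^2 - 84*a - 9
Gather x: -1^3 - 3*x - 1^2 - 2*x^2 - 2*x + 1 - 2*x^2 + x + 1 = -4*x^2 - 4*x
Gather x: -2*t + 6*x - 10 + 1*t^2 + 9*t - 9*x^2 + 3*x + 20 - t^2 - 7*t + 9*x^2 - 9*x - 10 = 0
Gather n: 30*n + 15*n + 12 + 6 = 45*n + 18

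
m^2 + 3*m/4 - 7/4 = (m - 1)*(m + 7/4)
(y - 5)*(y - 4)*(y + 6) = y^3 - 3*y^2 - 34*y + 120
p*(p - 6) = p^2 - 6*p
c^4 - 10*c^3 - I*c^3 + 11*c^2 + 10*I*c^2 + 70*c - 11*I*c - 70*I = (c - 7)*(c - 5)*(c + 2)*(c - I)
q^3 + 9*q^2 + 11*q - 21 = (q - 1)*(q + 3)*(q + 7)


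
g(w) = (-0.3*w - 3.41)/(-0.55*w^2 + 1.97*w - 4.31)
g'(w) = (-0.3*w - 3.41)*(1.1*w - 1.97)/(-0.55*w^2 + 1.97*w - 4.31)^2 - 0.3/(-0.55*w^2 + 1.97*w - 4.31) = (-0.165*w^2 - 3.751*w + 8.0107)/(0.3025*w^4 - 2.167*w^3 + 8.6219*w^2 - 16.9814*w + 18.5761)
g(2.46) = 1.49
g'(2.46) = -0.28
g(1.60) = 1.52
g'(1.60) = 0.24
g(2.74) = 1.39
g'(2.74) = -0.38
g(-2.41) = 0.22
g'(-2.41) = 0.11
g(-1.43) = 0.36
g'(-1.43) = 0.19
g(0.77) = 1.17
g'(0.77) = 0.52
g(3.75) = 0.97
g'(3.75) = -0.39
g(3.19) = 1.21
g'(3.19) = -0.43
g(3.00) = 1.29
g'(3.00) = -0.42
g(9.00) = 0.20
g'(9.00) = -0.04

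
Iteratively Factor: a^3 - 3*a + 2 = (a - 1)*(a^2 + a - 2) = (a - 1)*(a + 2)*(a - 1)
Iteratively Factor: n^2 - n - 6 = (n - 3)*(n + 2)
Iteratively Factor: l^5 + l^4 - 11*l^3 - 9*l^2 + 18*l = (l - 3)*(l^4 + 4*l^3 + l^2 - 6*l) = (l - 3)*(l + 2)*(l^3 + 2*l^2 - 3*l) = (l - 3)*(l + 2)*(l + 3)*(l^2 - l) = (l - 3)*(l - 1)*(l + 2)*(l + 3)*(l)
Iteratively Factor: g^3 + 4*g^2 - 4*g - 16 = (g + 4)*(g^2 - 4) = (g - 2)*(g + 4)*(g + 2)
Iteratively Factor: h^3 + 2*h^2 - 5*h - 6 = (h - 2)*(h^2 + 4*h + 3) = (h - 2)*(h + 1)*(h + 3)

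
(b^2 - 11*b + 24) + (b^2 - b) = 2*b^2 - 12*b + 24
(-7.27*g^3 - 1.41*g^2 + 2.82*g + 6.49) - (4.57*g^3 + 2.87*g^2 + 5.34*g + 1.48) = -11.84*g^3 - 4.28*g^2 - 2.52*g + 5.01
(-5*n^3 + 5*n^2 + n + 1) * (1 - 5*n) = 25*n^4 - 30*n^3 - 4*n + 1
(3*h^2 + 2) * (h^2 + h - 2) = 3*h^4 + 3*h^3 - 4*h^2 + 2*h - 4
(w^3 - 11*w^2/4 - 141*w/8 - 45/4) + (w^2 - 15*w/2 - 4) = w^3 - 7*w^2/4 - 201*w/8 - 61/4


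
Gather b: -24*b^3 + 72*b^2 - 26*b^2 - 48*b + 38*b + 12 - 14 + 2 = -24*b^3 + 46*b^2 - 10*b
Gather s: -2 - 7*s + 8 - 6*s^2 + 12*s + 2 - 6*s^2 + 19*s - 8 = -12*s^2 + 24*s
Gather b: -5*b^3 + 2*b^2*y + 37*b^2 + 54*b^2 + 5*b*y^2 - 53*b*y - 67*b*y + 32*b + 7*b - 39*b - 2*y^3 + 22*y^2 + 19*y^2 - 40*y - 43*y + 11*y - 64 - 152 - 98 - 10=-5*b^3 + b^2*(2*y + 91) + b*(5*y^2 - 120*y) - 2*y^3 + 41*y^2 - 72*y - 324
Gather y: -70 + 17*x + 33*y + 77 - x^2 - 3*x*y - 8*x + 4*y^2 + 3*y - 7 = -x^2 + 9*x + 4*y^2 + y*(36 - 3*x)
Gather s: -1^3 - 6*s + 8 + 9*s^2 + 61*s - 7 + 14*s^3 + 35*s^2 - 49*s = 14*s^3 + 44*s^2 + 6*s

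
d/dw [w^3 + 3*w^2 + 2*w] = 3*w^2 + 6*w + 2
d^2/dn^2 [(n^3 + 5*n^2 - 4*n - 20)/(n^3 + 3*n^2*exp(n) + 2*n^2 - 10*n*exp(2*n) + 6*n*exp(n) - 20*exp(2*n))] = (-3*n^5*exp(n) + 49*n^4*exp(2*n) - 3*n^4*exp(n) - 90*n^3*exp(3*n) + 49*n^3*exp(2*n) + 60*n^3*exp(n) + 6*n^3 + 400*n^2*exp(4*n) - 90*n^2*exp(3*n) - 790*n^2*exp(2*n) - 180*n^2*exp(n) - 60*n^2 + 400*n*exp(4*n) + 900*n*exp(3*n) + 1600*n*exp(2*n) - 180*n*exp(n) - 5000*exp(4*n) + 1980*exp(3*n) - 380*exp(2*n))/(n^6 + 9*n^5*exp(n) - 3*n^4*exp(2*n) - 153*n^3*exp(3*n) + 30*n^2*exp(4*n) + 900*n*exp(5*n) - 1000*exp(6*n))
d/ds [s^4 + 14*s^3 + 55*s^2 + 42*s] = 4*s^3 + 42*s^2 + 110*s + 42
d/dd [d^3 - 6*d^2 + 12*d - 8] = 3*d^2 - 12*d + 12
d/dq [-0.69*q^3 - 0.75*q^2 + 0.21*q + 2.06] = -2.07*q^2 - 1.5*q + 0.21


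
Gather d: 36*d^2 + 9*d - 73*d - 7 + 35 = 36*d^2 - 64*d + 28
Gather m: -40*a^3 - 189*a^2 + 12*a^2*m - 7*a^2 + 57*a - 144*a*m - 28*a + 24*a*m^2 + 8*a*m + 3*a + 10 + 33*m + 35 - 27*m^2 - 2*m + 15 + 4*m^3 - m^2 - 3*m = -40*a^3 - 196*a^2 + 32*a + 4*m^3 + m^2*(24*a - 28) + m*(12*a^2 - 136*a + 28) + 60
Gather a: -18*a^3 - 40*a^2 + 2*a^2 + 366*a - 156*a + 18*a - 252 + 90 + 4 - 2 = -18*a^3 - 38*a^2 + 228*a - 160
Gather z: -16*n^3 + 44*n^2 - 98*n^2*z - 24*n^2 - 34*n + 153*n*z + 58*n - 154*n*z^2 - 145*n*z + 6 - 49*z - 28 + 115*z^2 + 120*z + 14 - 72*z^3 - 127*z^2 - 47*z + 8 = -16*n^3 + 20*n^2 + 24*n - 72*z^3 + z^2*(-154*n - 12) + z*(-98*n^2 + 8*n + 24)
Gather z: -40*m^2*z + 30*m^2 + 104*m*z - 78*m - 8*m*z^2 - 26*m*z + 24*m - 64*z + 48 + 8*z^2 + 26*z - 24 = 30*m^2 - 54*m + z^2*(8 - 8*m) + z*(-40*m^2 + 78*m - 38) + 24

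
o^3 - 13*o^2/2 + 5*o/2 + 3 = (o - 6)*(o - 1)*(o + 1/2)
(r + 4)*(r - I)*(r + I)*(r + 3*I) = r^4 + 4*r^3 + 3*I*r^3 + r^2 + 12*I*r^2 + 4*r + 3*I*r + 12*I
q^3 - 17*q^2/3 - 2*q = q*(q - 6)*(q + 1/3)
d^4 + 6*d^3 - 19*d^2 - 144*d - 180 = (d - 5)*(d + 2)*(d + 3)*(d + 6)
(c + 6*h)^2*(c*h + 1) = c^3*h + 12*c^2*h^2 + c^2 + 36*c*h^3 + 12*c*h + 36*h^2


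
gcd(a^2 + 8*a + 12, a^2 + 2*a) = a + 2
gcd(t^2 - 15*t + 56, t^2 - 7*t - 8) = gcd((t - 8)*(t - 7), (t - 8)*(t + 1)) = t - 8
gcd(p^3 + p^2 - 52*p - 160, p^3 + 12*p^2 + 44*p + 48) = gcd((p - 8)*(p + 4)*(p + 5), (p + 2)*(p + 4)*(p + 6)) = p + 4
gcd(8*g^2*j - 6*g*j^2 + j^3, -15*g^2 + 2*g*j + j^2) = 1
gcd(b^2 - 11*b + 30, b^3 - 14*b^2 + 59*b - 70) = b - 5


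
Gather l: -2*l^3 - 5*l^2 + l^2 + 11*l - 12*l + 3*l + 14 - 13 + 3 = -2*l^3 - 4*l^2 + 2*l + 4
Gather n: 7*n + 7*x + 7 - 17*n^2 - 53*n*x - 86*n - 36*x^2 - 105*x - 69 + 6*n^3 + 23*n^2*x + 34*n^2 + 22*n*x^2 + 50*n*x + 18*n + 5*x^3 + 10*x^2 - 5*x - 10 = 6*n^3 + n^2*(23*x + 17) + n*(22*x^2 - 3*x - 61) + 5*x^3 - 26*x^2 - 103*x - 72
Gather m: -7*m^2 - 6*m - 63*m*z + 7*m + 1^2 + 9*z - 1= -7*m^2 + m*(1 - 63*z) + 9*z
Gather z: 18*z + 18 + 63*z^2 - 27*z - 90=63*z^2 - 9*z - 72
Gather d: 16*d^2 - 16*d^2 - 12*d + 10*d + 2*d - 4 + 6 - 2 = 0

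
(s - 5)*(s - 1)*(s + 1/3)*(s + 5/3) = s^4 - 4*s^3 - 58*s^2/9 + 20*s/3 + 25/9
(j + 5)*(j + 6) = j^2 + 11*j + 30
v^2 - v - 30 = (v - 6)*(v + 5)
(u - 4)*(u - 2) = u^2 - 6*u + 8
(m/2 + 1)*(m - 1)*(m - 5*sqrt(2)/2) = m^3/2 - 5*sqrt(2)*m^2/4 + m^2/2 - 5*sqrt(2)*m/4 - m + 5*sqrt(2)/2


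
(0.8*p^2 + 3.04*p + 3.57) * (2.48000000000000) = 1.984*p^2 + 7.5392*p + 8.8536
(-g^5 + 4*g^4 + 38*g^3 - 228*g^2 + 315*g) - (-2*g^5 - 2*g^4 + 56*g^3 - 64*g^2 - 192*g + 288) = g^5 + 6*g^4 - 18*g^3 - 164*g^2 + 507*g - 288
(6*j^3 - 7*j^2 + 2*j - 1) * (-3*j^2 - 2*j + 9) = -18*j^5 + 9*j^4 + 62*j^3 - 64*j^2 + 20*j - 9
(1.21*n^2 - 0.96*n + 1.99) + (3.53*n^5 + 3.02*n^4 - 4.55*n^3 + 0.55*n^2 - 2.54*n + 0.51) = 3.53*n^5 + 3.02*n^4 - 4.55*n^3 + 1.76*n^2 - 3.5*n + 2.5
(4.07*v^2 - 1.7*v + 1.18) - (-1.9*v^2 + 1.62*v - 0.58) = 5.97*v^2 - 3.32*v + 1.76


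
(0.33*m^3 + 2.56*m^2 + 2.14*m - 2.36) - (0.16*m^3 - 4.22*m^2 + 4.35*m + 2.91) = 0.17*m^3 + 6.78*m^2 - 2.21*m - 5.27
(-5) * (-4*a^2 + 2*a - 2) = 20*a^2 - 10*a + 10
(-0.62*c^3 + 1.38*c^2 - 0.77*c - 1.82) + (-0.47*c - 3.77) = -0.62*c^3 + 1.38*c^2 - 1.24*c - 5.59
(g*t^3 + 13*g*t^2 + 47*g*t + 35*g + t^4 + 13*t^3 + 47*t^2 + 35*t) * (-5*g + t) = -5*g^2*t^3 - 65*g^2*t^2 - 235*g^2*t - 175*g^2 - 4*g*t^4 - 52*g*t^3 - 188*g*t^2 - 140*g*t + t^5 + 13*t^4 + 47*t^3 + 35*t^2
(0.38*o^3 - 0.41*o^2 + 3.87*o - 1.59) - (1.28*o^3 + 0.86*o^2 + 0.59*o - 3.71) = -0.9*o^3 - 1.27*o^2 + 3.28*o + 2.12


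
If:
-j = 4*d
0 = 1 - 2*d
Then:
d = 1/2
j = -2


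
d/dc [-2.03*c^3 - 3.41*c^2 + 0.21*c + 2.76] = -6.09*c^2 - 6.82*c + 0.21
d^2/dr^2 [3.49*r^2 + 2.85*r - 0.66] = 6.98000000000000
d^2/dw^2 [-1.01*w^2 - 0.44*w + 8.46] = -2.02000000000000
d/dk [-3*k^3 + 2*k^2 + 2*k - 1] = -9*k^2 + 4*k + 2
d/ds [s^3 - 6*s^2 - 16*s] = 3*s^2 - 12*s - 16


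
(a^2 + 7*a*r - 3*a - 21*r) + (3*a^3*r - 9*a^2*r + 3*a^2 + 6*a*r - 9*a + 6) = 3*a^3*r - 9*a^2*r + 4*a^2 + 13*a*r - 12*a - 21*r + 6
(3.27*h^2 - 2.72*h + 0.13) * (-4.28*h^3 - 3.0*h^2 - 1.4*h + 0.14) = -13.9956*h^5 + 1.8316*h^4 + 3.0256*h^3 + 3.8758*h^2 - 0.5628*h + 0.0182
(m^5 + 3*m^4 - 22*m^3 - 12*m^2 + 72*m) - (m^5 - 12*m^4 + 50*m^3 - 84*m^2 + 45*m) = 15*m^4 - 72*m^3 + 72*m^2 + 27*m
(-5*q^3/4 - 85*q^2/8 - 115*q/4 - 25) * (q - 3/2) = -5*q^4/4 - 35*q^3/4 - 205*q^2/16 + 145*q/8 + 75/2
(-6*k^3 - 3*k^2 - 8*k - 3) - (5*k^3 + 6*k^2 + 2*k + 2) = -11*k^3 - 9*k^2 - 10*k - 5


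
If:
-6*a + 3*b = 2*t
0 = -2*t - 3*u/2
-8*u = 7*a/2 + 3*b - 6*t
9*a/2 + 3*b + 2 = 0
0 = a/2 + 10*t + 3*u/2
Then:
No Solution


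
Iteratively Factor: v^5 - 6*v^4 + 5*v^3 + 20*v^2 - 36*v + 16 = (v - 1)*(v^4 - 5*v^3 + 20*v - 16) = (v - 2)*(v - 1)*(v^3 - 3*v^2 - 6*v + 8) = (v - 4)*(v - 2)*(v - 1)*(v^2 + v - 2) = (v - 4)*(v - 2)*(v - 1)^2*(v + 2)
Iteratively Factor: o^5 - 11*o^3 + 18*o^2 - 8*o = (o - 2)*(o^4 + 2*o^3 - 7*o^2 + 4*o) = (o - 2)*(o + 4)*(o^3 - 2*o^2 + o) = o*(o - 2)*(o + 4)*(o^2 - 2*o + 1) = o*(o - 2)*(o - 1)*(o + 4)*(o - 1)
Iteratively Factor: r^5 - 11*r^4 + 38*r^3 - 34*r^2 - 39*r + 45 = (r - 5)*(r^4 - 6*r^3 + 8*r^2 + 6*r - 9) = (r - 5)*(r + 1)*(r^3 - 7*r^2 + 15*r - 9) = (r - 5)*(r - 1)*(r + 1)*(r^2 - 6*r + 9) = (r - 5)*(r - 3)*(r - 1)*(r + 1)*(r - 3)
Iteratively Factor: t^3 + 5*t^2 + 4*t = (t + 1)*(t^2 + 4*t) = (t + 1)*(t + 4)*(t)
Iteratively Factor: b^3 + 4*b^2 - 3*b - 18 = (b + 3)*(b^2 + b - 6) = (b - 2)*(b + 3)*(b + 3)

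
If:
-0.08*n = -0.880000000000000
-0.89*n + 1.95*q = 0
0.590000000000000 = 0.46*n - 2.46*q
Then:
No Solution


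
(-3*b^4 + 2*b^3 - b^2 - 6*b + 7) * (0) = 0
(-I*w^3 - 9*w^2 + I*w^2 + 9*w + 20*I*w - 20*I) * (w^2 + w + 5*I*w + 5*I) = -I*w^5 - 4*w^4 - 24*I*w^3 - 96*w^2 + 25*I*w + 100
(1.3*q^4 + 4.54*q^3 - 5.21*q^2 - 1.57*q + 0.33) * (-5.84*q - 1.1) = -7.592*q^5 - 27.9436*q^4 + 25.4324*q^3 + 14.8998*q^2 - 0.2002*q - 0.363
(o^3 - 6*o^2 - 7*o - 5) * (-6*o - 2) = -6*o^4 + 34*o^3 + 54*o^2 + 44*o + 10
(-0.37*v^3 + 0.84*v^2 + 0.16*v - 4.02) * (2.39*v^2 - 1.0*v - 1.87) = -0.8843*v^5 + 2.3776*v^4 + 0.2343*v^3 - 11.3386*v^2 + 3.7208*v + 7.5174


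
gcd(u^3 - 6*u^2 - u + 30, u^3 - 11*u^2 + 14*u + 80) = u^2 - 3*u - 10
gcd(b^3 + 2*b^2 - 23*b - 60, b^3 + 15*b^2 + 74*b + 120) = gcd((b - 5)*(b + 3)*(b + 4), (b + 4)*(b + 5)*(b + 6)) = b + 4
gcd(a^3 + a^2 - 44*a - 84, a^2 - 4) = a + 2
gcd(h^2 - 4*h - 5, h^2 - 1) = h + 1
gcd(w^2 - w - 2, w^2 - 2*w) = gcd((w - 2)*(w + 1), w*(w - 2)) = w - 2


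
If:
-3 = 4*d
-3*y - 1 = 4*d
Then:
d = -3/4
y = 2/3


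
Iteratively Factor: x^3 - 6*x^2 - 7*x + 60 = (x - 4)*(x^2 - 2*x - 15) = (x - 4)*(x + 3)*(x - 5)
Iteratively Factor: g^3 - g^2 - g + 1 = (g - 1)*(g^2 - 1) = (g - 1)*(g + 1)*(g - 1)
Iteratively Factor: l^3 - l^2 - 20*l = (l)*(l^2 - l - 20) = l*(l + 4)*(l - 5)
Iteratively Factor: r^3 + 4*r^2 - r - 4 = (r - 1)*(r^2 + 5*r + 4) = (r - 1)*(r + 1)*(r + 4)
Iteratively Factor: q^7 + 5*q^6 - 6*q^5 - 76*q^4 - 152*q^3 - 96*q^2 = (q + 2)*(q^6 + 3*q^5 - 12*q^4 - 52*q^3 - 48*q^2) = (q + 2)^2*(q^5 + q^4 - 14*q^3 - 24*q^2) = q*(q + 2)^2*(q^4 + q^3 - 14*q^2 - 24*q) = q*(q - 4)*(q + 2)^2*(q^3 + 5*q^2 + 6*q) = q^2*(q - 4)*(q + 2)^2*(q^2 + 5*q + 6) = q^2*(q - 4)*(q + 2)^3*(q + 3)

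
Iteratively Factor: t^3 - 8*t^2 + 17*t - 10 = (t - 5)*(t^2 - 3*t + 2) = (t - 5)*(t - 1)*(t - 2)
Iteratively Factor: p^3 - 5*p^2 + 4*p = (p)*(p^2 - 5*p + 4) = p*(p - 1)*(p - 4)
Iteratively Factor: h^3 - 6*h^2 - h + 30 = (h - 5)*(h^2 - h - 6) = (h - 5)*(h + 2)*(h - 3)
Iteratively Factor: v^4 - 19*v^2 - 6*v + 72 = (v - 2)*(v^3 + 2*v^2 - 15*v - 36) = (v - 2)*(v + 3)*(v^2 - v - 12) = (v - 4)*(v - 2)*(v + 3)*(v + 3)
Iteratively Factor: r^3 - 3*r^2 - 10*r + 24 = (r - 4)*(r^2 + r - 6) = (r - 4)*(r - 2)*(r + 3)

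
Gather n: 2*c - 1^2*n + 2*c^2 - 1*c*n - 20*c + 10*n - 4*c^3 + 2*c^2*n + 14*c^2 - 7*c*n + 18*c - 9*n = -4*c^3 + 16*c^2 + n*(2*c^2 - 8*c)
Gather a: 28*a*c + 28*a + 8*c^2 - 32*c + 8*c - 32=a*(28*c + 28) + 8*c^2 - 24*c - 32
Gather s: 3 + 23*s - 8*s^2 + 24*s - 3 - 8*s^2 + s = -16*s^2 + 48*s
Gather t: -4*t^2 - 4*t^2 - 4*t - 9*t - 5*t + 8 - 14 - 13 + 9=-8*t^2 - 18*t - 10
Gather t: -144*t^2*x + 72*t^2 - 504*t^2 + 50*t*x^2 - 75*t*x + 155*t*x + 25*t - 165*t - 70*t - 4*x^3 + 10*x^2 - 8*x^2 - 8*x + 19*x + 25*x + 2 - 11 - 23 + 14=t^2*(-144*x - 432) + t*(50*x^2 + 80*x - 210) - 4*x^3 + 2*x^2 + 36*x - 18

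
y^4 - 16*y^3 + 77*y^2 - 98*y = y*(y - 7)^2*(y - 2)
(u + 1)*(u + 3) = u^2 + 4*u + 3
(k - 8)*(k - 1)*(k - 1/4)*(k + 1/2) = k^4 - 35*k^3/4 + 45*k^2/8 + 25*k/8 - 1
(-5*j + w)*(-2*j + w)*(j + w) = 10*j^3 + 3*j^2*w - 6*j*w^2 + w^3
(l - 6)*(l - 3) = l^2 - 9*l + 18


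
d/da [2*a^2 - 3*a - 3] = 4*a - 3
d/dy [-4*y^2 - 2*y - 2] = -8*y - 2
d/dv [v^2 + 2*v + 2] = 2*v + 2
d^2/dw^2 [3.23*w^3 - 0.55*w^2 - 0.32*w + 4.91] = 19.38*w - 1.1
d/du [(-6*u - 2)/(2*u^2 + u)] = 2*(6*u^2 + 4*u + 1)/(u^2*(4*u^2 + 4*u + 1))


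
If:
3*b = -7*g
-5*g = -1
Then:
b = -7/15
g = 1/5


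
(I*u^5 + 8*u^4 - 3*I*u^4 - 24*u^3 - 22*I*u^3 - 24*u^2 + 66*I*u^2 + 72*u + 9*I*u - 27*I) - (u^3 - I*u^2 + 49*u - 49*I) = I*u^5 + 8*u^4 - 3*I*u^4 - 25*u^3 - 22*I*u^3 - 24*u^2 + 67*I*u^2 + 23*u + 9*I*u + 22*I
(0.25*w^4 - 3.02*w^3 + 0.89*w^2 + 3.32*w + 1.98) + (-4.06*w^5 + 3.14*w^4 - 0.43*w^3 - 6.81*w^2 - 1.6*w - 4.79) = -4.06*w^5 + 3.39*w^4 - 3.45*w^3 - 5.92*w^2 + 1.72*w - 2.81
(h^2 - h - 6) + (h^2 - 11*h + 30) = 2*h^2 - 12*h + 24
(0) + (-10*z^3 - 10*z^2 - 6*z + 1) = -10*z^3 - 10*z^2 - 6*z + 1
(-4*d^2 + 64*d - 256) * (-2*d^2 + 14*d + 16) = 8*d^4 - 184*d^3 + 1344*d^2 - 2560*d - 4096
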